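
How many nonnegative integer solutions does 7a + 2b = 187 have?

13

gcd(7, 2) = 1  (7 = 3·2 + 1, 2 = 2·1).
Back-substituting, 7·(1) + 2·(-3) = 1.
Scale by 187: one solution is (187, -561). Reduce a mod 2: (1, 90).
General: a = 1 + 2t, b = 90 - 7t.
a ≥ 0 ⇒ t ≥ 0; b ≥ 0 ⇒ t ≤ 12. So t ∈ [0, 12]: 13 solutions.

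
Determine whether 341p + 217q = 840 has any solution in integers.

no

gcd(341, 217):
  341 = 1·217 + 124
  217 = 1·124 + 93
  124 = 1·93 + 31
  93 = 3·31
so gcd(341, 217) = 31.
31 does not divide 840 (remainder 3), so no integer solutions.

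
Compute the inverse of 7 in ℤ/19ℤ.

gcd(19, 7):
  19 = 2×7 + 5
  7 = 1×5 + 2
  5 = 2×2 + 1
  2 = 2×1
so gcd(19, 7) = 1.
Back-substitute for Bézout coefficients:
  1 = 5 - 2×2
  ... = 7×(-8) + 19×(3)
So 7×-8 ≡ 1 (mod 19), and -8 mod 19 = 11.

11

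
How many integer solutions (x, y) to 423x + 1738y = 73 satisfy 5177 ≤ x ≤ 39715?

20

gcd(1738, 423) = 1  (1738 = 4·423 + 46, 423 = 9·46 + 9, 46 = 5·9 + 1, 9 = 9·1).
Back-substituting, 423·(-189) + 1738·(46) = 1.
Scale by 73: particular solution (-13797, 3358); reduce x mod 1738: (107, -26).
General solution: x = 107 + 1738t, y = -26 - 423t for integer t.
5177 ≤ 107 + 1738t ≤ 39715 gives t ∈ [3, 22], which is 20 values.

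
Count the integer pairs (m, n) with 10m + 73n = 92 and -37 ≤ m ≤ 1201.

gcd(73, 10) = 1  (73 = 7*10 + 3, 10 = 3*3 + 1, 3 = 3*1).
Back-substituting, 10*(22) + 73*(-3) = 1.
Scale by 92: particular solution (2024, -276); reduce m mod 73: (53, -6).
General solution: m = 53 + 73t, n = -6 - 10t for integer t.
-37 ≤ 53 + 73t ≤ 1201 gives t ∈ [-1, 15], which is 17 values.

17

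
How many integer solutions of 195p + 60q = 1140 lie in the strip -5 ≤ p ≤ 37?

gcd(195, 60):
  195 = 3*60 + 15
  60 = 4*15
so gcd(195, 60) = 15.
Back-substitute for Bézout coefficients:
  15 = 195 - 3*60
  ... = 195*(1) + 60*(-3)
Scale by 76: particular solution (76, -228); reduce p mod 4: (0, 19).
General solution: p = 0 + 4t, q = 19 - 13t for integer t.
-5 ≤ 0 + 4t ≤ 37 gives t ∈ [-1, 9], which is 11 values.

11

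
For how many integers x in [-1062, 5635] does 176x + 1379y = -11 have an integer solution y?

gcd(1379, 176):
  1379 = 7*176 + 147
  176 = 1*147 + 29
  147 = 5*29 + 2
  29 = 14*2 + 1
  2 = 2*1
so gcd(1379, 176) = 1.
Back-substitute for Bézout coefficients:
  1 = 29 - 14*2
  ... = 176*(666) + 1379*(-85)
Scale by -11: particular solution (-7326, 935); reduce x mod 1379: (948, -121).
General solution: x = 948 + 1379t, y = -121 - 176t for integer t.
-1062 ≤ 948 + 1379t ≤ 5635 gives t ∈ [-1, 3], which is 5 values.

5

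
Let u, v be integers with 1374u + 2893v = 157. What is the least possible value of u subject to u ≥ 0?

gcd(2893, 1374) = 1.
1 divides 157, so solutions exist.
By Bézout, 1374*(-419) + 2893*(199) = 1.
Scale by 157/1 = 157: (u₀, v₀) = (-65783, 31243).
General solution: u = -65783 + 2893t, v = 31243 - 1374t for integer t.
u ≥ 0: smallest is -65783 mod 2893 = 756 (at t = 23), with v = -359.

756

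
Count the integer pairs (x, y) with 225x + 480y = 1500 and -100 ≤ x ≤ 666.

24

gcd(480, 225) = 15.
By Bézout, 225*(15) + 480*(-7) = 15.
Particular solution: (28, -10).
General solution: x = 28 + 32t, y = -10 - 15t for integer t.
-100 ≤ 28 + 32t ≤ 666 gives t ∈ [-4, 19], which is 24 values.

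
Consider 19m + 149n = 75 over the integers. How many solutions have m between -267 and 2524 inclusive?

gcd(149, 19) = 1.
By Bézout, 19·(-47) + 149·(6) = 1.
Particular solution: (51, -6).
General solution: m = 51 + 149t, n = -6 - 19t for integer t.
-267 ≤ 51 + 149t ≤ 2524 gives t ∈ [-2, 16], which is 19 values.

19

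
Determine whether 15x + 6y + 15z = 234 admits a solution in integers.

gcd(15, 6) = 3  (15 = 2·6 + 3, 6 = 2·3).
gcd(3, 15) = 3.
3 divides 234, so integer solutions exist.

yes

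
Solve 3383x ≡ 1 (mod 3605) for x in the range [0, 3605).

2517

gcd(3605, 3383):
  3605 = 1·3383 + 222
  3383 = 15·222 + 53
  222 = 4·53 + 10
  53 = 5·10 + 3
  10 = 3·3 + 1
  3 = 3·1
so gcd(3605, 3383) = 1.
Back-substitute for Bézout coefficients:
  1 = 10 - 3·3
  ... = 3383·(-1088) + 3605·(1021)
So 3383·-1088 ≡ 1 (mod 3605), and -1088 mod 3605 = 2517.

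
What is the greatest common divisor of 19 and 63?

gcd(63, 19):
  63 = 3×19 + 6
  19 = 3×6 + 1
  6 = 6×1
so gcd(63, 19) = 1.

1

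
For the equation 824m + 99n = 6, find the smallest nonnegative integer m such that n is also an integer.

93

gcd(824, 99) = 1.
1 divides 6, so solutions exist.
By Bézout, 824×(-34) + 99×(283) = 1.
Scale by 6/1 = 6: (m₀, n₀) = (-204, 1698).
General solution: m = -204 + 99t, n = 1698 - 824t for integer t.
m ≥ 0: smallest is -204 mod 99 = 93 (at t = 3), with n = -774.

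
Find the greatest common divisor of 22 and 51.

gcd(51, 22):
  51 = 2*22 + 7
  22 = 3*7 + 1
  7 = 7*1
so gcd(51, 22) = 1.

1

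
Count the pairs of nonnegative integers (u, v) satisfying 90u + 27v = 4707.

gcd(90, 27) = 9.
By Bézout, 90·(1) + 27·(-3) = 9.
One solution: (1, 171).
General: u = 1 + 3t, v = 171 - 10t.
u ≥ 0 ⇒ t ≥ 0; v ≥ 0 ⇒ t ≤ 17. So t ∈ [0, 17]: 18 solutions.

18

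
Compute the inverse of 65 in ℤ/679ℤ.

gcd(679, 65) = 1.
By Bézout, 65×(-94) + 679×(9) = 1.
So 65×-94 ≡ 1 (mod 679), and -94 mod 679 = 585.

585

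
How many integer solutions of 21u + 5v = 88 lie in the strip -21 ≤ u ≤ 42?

12

gcd(21, 5):
  21 = 4×5 + 1
  5 = 5×1
so gcd(21, 5) = 1.
Back-substitute for Bézout coefficients:
  1 = 21 - 4×5
  ... = 21×(1) + 5×(-4)
Scale by 88: particular solution (88, -352); reduce u mod 5: (3, 5).
General solution: u = 3 + 5t, v = 5 - 21t for integer t.
-21 ≤ 3 + 5t ≤ 42 gives t ∈ [-4, 7], which is 12 values.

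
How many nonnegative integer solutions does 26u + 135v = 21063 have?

gcd(135, 26):
  135 = 5·26 + 5
  26 = 5·5 + 1
  5 = 5·1
so gcd(135, 26) = 1.
Back-substitute for Bézout coefficients:
  1 = 26 - 5·5
  ... = 26·(26) + 135·(-5)
Scale by 21063: one solution is (547638, -105315). Reduce u mod 135: (78, 141).
General: u = 78 + 135t, v = 141 - 26t.
u ≥ 0 ⇒ t ≥ 0; v ≥ 0 ⇒ t ≤ 5. So t ∈ [0, 5]: 6 solutions.

6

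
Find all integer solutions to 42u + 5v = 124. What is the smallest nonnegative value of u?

2

gcd(42, 5):
  42 = 8*5 + 2
  5 = 2*2 + 1
  2 = 2*1
so gcd(42, 5) = 1.
1 divides 124, so solutions exist.
Back-substitute for Bézout coefficients:
  1 = 5 - 2*2
  ... = 42*(-2) + 5*(17)
Scale by 124/1 = 124: (u₀, v₀) = (-248, 2108).
General solution: u = -248 + 5t, v = 2108 - 42t for integer t.
u ≥ 0: smallest is -248 mod 5 = 2 (at t = 50), with v = 8.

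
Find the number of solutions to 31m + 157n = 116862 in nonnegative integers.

24

gcd(157, 31) = 1.
By Bézout, 31·(76) + 157·(-15) = 1.
One solution: (22, 740).
General: m = 22 + 157t, n = 740 - 31t.
m ≥ 0 ⇒ t ≥ 0; n ≥ 0 ⇒ t ≤ 23. So t ∈ [0, 23]: 24 solutions.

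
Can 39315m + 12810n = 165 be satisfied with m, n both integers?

yes

gcd(39315, 12810) = 15.
15 divides 165, so integer solutions exist.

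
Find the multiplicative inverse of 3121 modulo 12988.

6829

gcd(12988, 3121) = 1  (12988 = 4*3121 + 504, 3121 = 6*504 + 97, 504 = 5*97 + 19, 97 = 5*19 + 2, 19 = 9*2 + 1, 2 = 2*1).
Back-substituting, 3121*(-6159) + 12988*(1480) = 1.
So 3121*-6159 ≡ 1 (mod 12988), and -6159 mod 12988 = 6829.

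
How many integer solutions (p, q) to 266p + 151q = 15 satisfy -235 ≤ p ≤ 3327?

gcd(266, 151) = 1.
By Bézout, 266*(-21) + 151*(37) = 1.
Particular solution: (138, -243).
General solution: p = 138 + 151t, q = -243 - 266t for integer t.
-235 ≤ 138 + 151t ≤ 3327 gives t ∈ [-2, 21], which is 24 values.

24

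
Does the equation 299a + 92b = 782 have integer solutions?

yes

gcd(299, 92) = 23  (299 = 3*92 + 23, 92 = 4*23).
23 divides 782, so integer solutions exist.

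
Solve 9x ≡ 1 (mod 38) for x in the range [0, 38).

17

gcd(38, 9):
  38 = 4*9 + 2
  9 = 4*2 + 1
  2 = 2*1
so gcd(38, 9) = 1.
Back-substitute for Bézout coefficients:
  1 = 9 - 4*2
  ... = 9*(17) + 38*(-4)
So 9*17 ≡ 1 (mod 38), and 17 mod 38 = 17.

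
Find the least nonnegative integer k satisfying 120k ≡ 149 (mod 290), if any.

gcd(290, 120):
  290 = 2*120 + 50
  120 = 2*50 + 20
  50 = 2*20 + 10
  20 = 2*10
so gcd(290, 120) = 10.
10 does not divide 149, so the congruence has no solution.

no solution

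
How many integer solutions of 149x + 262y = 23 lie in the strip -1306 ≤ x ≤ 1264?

10

gcd(262, 149) = 1.
By Bézout, 149·(51) + 262·(-29) = 1.
Particular solution: (125, -71).
General solution: x = 125 + 262t, y = -71 - 149t for integer t.
-1306 ≤ 125 + 262t ≤ 1264 gives t ∈ [-5, 4], which is 10 values.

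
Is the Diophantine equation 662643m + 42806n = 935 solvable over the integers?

gcd(662643, 42806) = 17.
17 divides 935, so integer solutions exist.

yes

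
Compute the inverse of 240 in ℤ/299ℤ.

gcd(299, 240) = 1.
By Bézout, 240×(76) + 299×(-61) = 1.
So 240×76 ≡ 1 (mod 299), and 76 mod 299 = 76.

76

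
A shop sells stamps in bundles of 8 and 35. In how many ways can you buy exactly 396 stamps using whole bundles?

1

Need nonnegative integers with 8j + 35k = 396.
gcd(8, 35) = 1, and 8·(-13) + 35·(3) = 1.
So (j₀, k₀) = (-5148, 1188); general j = -5148 + 35t, k = 1188 - 8t.
j ≥ 0 ⇒ t ≥ 148; k ≥ 0 ⇒ t ≤ 148. That's 1 value of t.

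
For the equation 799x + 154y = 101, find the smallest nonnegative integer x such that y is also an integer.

115

gcd(799, 154):
  799 = 5*154 + 29
  154 = 5*29 + 9
  29 = 3*9 + 2
  9 = 4*2 + 1
  2 = 2*1
so gcd(799, 154) = 1.
1 divides 101, so solutions exist.
Back-substitute for Bézout coefficients:
  1 = 9 - 4*2
  ... = 799*(-69) + 154*(358)
Scale by 101/1 = 101: (x₀, y₀) = (-6969, 36158).
General solution: x = -6969 + 154t, y = 36158 - 799t for integer t.
x ≥ 0: smallest is -6969 mod 154 = 115 (at t = 46), with y = -596.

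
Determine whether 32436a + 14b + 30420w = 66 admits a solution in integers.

yes

gcd(32436, 14) = 2  (32436 = 2316×14 + 12, 14 = 1×12 + 2, 12 = 6×2).
gcd(2, 30420) = 2.
2 divides 66, so integer solutions exist.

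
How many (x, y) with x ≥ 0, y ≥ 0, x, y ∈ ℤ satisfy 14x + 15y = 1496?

gcd(15, 14):
  15 = 1·14 + 1
  14 = 14·1
so gcd(15, 14) = 1.
Back-substitute for Bézout coefficients:
  1 = 15 - 1·14
  ... = 14·(-1) + 15·(1)
Scale by 1496: one solution is (-1496, 1496). Reduce x mod 15: (4, 96).
General: x = 4 + 15t, y = 96 - 14t.
x ≥ 0 ⇒ t ≥ 0; y ≥ 0 ⇒ t ≤ 6. So t ∈ [0, 6]: 7 solutions.

7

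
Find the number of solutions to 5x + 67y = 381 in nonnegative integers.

gcd(67, 5):
  67 = 13·5 + 2
  5 = 2·2 + 1
  2 = 2·1
so gcd(67, 5) = 1.
Back-substitute for Bézout coefficients:
  1 = 5 - 2·2
  ... = 5·(27) + 67·(-2)
Scale by 381: one solution is (10287, -762). Reduce x mod 67: (36, 3).
General: x = 36 + 67t, y = 3 - 5t.
x ≥ 0 ⇒ t ≥ 0; y ≥ 0 ⇒ t ≤ 0. So t ∈ [0, 0]: 1 solution.

1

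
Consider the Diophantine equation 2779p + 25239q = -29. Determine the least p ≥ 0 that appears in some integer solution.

18709

gcd(25239, 2779):
  25239 = 9×2779 + 228
  2779 = 12×228 + 43
  228 = 5×43 + 13
  43 = 3×13 + 4
  13 = 3×4 + 1
  4 = 4×1
so gcd(25239, 2779) = 1.
1 divides -29, so solutions exist.
Back-substitute for Bézout coefficients:
  1 = 13 - 3×4
  ... = 2779×(-5867) + 25239×(646)
Scale by -29/1 = -29: (p₀, q₀) = (170143, -18734).
General solution: p = 170143 + 25239t, q = -18734 - 2779t for integer t.
p ≥ 0: smallest is 170143 mod 25239 = 18709 (at t = -6), with q = -2060.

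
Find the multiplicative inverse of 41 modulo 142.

97

gcd(142, 41) = 1.
By Bézout, 41×(-45) + 142×(13) = 1.
So 41×-45 ≡ 1 (mod 142), and -45 mod 142 = 97.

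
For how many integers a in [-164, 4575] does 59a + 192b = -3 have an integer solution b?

25

gcd(192, 59) = 1.
By Bézout, 59*(-13) + 192*(4) = 1.
Particular solution: (39, -12).
General solution: a = 39 + 192t, b = -12 - 59t for integer t.
-164 ≤ 39 + 192t ≤ 4575 gives t ∈ [-1, 23], which is 25 values.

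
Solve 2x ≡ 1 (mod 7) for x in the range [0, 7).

gcd(7, 2) = 1.
By Bézout, 2×(-3) + 7×(1) = 1.
So 2×-3 ≡ 1 (mod 7), and -3 mod 7 = 4.

4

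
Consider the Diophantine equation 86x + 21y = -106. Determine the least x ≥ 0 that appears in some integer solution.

10

gcd(86, 21) = 1.
1 divides -106, so solutions exist.
By Bézout, 86*(-10) + 21*(41) = 1.
Scale by -106/1 = -106: (x₀, y₀) = (1060, -4346).
General solution: x = 1060 + 21t, y = -4346 - 86t for integer t.
x ≥ 0: smallest is 1060 mod 21 = 10 (at t = -50), with y = -46.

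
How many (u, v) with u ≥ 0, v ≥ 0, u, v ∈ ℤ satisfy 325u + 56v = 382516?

gcd(325, 56) = 1  (325 = 5*56 + 45, 56 = 1*45 + 11, 45 = 4*11 + 1, 11 = 11*1).
Back-substituting, 325*(5) + 56*(-29) = 1.
Scale by 382516: one solution is (1912580, -11092964). Reduce u mod 56: (12, 6761).
General: u = 12 + 56t, v = 6761 - 325t.
u ≥ 0 ⇒ t ≥ 0; v ≥ 0 ⇒ t ≤ 20. So t ∈ [0, 20]: 21 solutions.

21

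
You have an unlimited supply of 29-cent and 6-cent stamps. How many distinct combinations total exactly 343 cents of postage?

Need nonnegative integers with 29j + 6k = 343.
gcd(29, 6) = 1, and 29·(-1) + 6·(5) = 1.
So (j₀, k₀) = (-343, 1715); general j = -343 + 6t, k = 1715 - 29t.
j ≥ 0 ⇒ t ≥ 58; k ≥ 0 ⇒ t ≤ 59. That's 2 values of t.

2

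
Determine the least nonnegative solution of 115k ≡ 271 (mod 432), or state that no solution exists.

gcd(432, 115):
  432 = 3×115 + 87
  115 = 1×87 + 28
  87 = 3×28 + 3
  28 = 9×3 + 1
  3 = 3×1
so gcd(432, 115) = 1.
1 divides 271, so solutions exist.
Back-substitute for Bézout coefficients:
  1 = 28 - 9×3
  ... = 115×(139) + 432×(-37)
So 115×(139) ≡ 1 (mod 432); multiply by 271: k ≡ 37669 (mod 432).
Smallest nonnegative: k = 37669 mod 432 = 85.

85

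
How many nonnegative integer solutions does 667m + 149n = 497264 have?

gcd(667, 149) = 1  (667 = 4*149 + 71, 149 = 2*71 + 7, 71 = 10*7 + 1, 7 = 7*1).
Back-substituting, 667*(21) + 149*(-94) = 1.
Scale by 497264: one solution is (10442544, -46742816). Reduce m mod 149: (28, 3212).
General: m = 28 + 149t, n = 3212 - 667t.
m ≥ 0 ⇒ t ≥ 0; n ≥ 0 ⇒ t ≤ 4. So t ∈ [0, 4]: 5 solutions.

5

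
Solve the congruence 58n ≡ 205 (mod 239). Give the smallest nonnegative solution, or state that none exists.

gcd(239, 58) = 1  (239 = 4*58 + 7, 58 = 8*7 + 2, 7 = 3*2 + 1, 2 = 2*1).
1 divides 205, so solutions exist.
Back-substituting, 58*(-103) + 239*(25) = 1.
So 58*(-103) ≡ 1 (mod 239); multiply by 205: n ≡ -21115 (mod 239).
Smallest nonnegative: n = -21115 mod 239 = 156.

156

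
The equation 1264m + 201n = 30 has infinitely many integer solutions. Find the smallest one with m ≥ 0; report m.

gcd(1264, 201):
  1264 = 6·201 + 58
  201 = 3·58 + 27
  58 = 2·27 + 4
  27 = 6·4 + 3
  4 = 1·3 + 1
  3 = 3·1
so gcd(1264, 201) = 1.
1 divides 30, so solutions exist.
Back-substitute for Bézout coefficients:
  1 = 4 - 1·3
  ... = 1264·(52) + 201·(-327)
Scale by 30/1 = 30: (m₀, n₀) = (1560, -9810).
General solution: m = 1560 + 201t, n = -9810 - 1264t for integer t.
m ≥ 0: smallest is 1560 mod 201 = 153 (at t = -7), with n = -962.

153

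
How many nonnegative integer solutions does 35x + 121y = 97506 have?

gcd(121, 35) = 1.
By Bézout, 35*(-38) + 121*(11) = 1.
One solution: (34, 796).
General: x = 34 + 121t, y = 796 - 35t.
x ≥ 0 ⇒ t ≥ 0; y ≥ 0 ⇒ t ≤ 22. So t ∈ [0, 22]: 23 solutions.

23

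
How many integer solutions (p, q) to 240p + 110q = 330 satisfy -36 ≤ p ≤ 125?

15

gcd(240, 110):
  240 = 2·110 + 20
  110 = 5·20 + 10
  20 = 2·10
so gcd(240, 110) = 10.
Back-substitute for Bézout coefficients:
  10 = 110 - 5·20
  ... = 240·(-5) + 110·(11)
Scale by 33: particular solution (-165, 363); reduce p mod 11: (0, 3).
General solution: p = 0 + 11t, q = 3 - 24t for integer t.
-36 ≤ 0 + 11t ≤ 125 gives t ∈ [-3, 11], which is 15 values.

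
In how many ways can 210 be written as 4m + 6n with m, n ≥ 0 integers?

gcd(6, 4) = 2.
By Bézout, 4·(-1) + 6·(1) = 2.
One solution: (0, 35).
General: m = 0 + 3t, n = 35 - 2t.
m ≥ 0 ⇒ t ≥ 0; n ≥ 0 ⇒ t ≤ 17. So t ∈ [0, 17]: 18 solutions.

18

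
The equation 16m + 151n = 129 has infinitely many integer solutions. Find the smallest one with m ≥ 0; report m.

gcd(151, 16):
  151 = 9*16 + 7
  16 = 2*7 + 2
  7 = 3*2 + 1
  2 = 2*1
so gcd(151, 16) = 1.
1 divides 129, so solutions exist.
Back-substitute for Bézout coefficients:
  1 = 7 - 3*2
  ... = 16*(-66) + 151*(7)
Scale by 129/1 = 129: (m₀, n₀) = (-8514, 903).
General solution: m = -8514 + 151t, n = 903 - 16t for integer t.
m ≥ 0: smallest is -8514 mod 151 = 93 (at t = 57), with n = -9.

93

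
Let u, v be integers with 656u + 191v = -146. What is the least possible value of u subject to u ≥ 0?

111

gcd(656, 191):
  656 = 3×191 + 83
  191 = 2×83 + 25
  83 = 3×25 + 8
  25 = 3×8 + 1
  8 = 8×1
so gcd(656, 191) = 1.
1 divides -146, so solutions exist.
Back-substitute for Bézout coefficients:
  1 = 25 - 3×8
  ... = 656×(-23) + 191×(79)
Scale by -146/1 = -146: (u₀, v₀) = (3358, -11534).
General solution: u = 3358 + 191t, v = -11534 - 656t for integer t.
u ≥ 0: smallest is 3358 mod 191 = 111 (at t = -17), with v = -382.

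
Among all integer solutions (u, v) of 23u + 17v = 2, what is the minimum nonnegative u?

gcd(23, 17) = 1.
1 divides 2, so solutions exist.
By Bézout, 23*(3) + 17*(-4) = 1.
Scale by 2/1 = 2: (u₀, v₀) = (6, -8).
General solution: u = 6 + 17t, v = -8 - 23t for integer t.
u ≥ 0: smallest is 6 mod 17 = 6 (at t = 0), with v = -8.

6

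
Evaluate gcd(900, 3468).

gcd(3468, 900):
  3468 = 3×900 + 768
  900 = 1×768 + 132
  768 = 5×132 + 108
  132 = 1×108 + 24
  108 = 4×24 + 12
  24 = 2×12
so gcd(3468, 900) = 12.

12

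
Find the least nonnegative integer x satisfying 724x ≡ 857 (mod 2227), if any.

gcd(2227, 724) = 1.
1 divides 857, so solutions exist.
By Bézout, 724×(-243) + 2227×(79) = 1.
So 724×(-243) ≡ 1 (mod 2227); multiply by 857: x ≡ -208251 (mod 2227).
Smallest nonnegative: x = -208251 mod 2227 = 1087.

1087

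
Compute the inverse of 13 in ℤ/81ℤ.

gcd(81, 13) = 1.
By Bézout, 13*(25) + 81*(-4) = 1.
So 13*25 ≡ 1 (mod 81), and 25 mod 81 = 25.

25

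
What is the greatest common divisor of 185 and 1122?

gcd(1122, 185) = 1  (1122 = 6×185 + 12, 185 = 15×12 + 5, 12 = 2×5 + 2, 5 = 2×2 + 1, 2 = 2×1).

1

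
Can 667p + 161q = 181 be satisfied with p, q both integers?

no

gcd(667, 161):
  667 = 4·161 + 23
  161 = 7·23
so gcd(667, 161) = 23.
23 does not divide 181 (remainder 20), so no integer solutions.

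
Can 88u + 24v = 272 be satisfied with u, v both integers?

gcd(88, 24) = 8  (88 = 3·24 + 16, 24 = 1·16 + 8, 16 = 2·8).
8 divides 272, so integer solutions exist.

yes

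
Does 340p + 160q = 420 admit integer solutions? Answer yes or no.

yes

gcd(340, 160):
  340 = 2×160 + 20
  160 = 8×20
so gcd(340, 160) = 20.
20 divides 420, so integer solutions exist.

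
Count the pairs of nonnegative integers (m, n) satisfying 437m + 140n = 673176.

11

gcd(437, 140) = 1  (437 = 3×140 + 17, 140 = 8×17 + 4, 17 = 4×4 + 1, 4 = 4×1).
Back-substituting, 437×(33) + 140×(-103) = 1.
Scale by 673176: one solution is (22214808, -69337128). Reduce m mod 140: (28, 4721).
General: m = 28 + 140t, n = 4721 - 437t.
m ≥ 0 ⇒ t ≥ 0; n ≥ 0 ⇒ t ≤ 10. So t ∈ [0, 10]: 11 solutions.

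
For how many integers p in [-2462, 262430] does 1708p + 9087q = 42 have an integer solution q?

gcd(9087, 1708):
  9087 = 5·1708 + 547
  1708 = 3·547 + 67
  547 = 8·67 + 11
  67 = 6·11 + 1
  11 = 11·1
so gcd(9087, 1708) = 1.
Back-substitute for Bézout coefficients:
  1 = 67 - 6·11
  ... = 1708·(814) + 9087·(-153)
Scale by 42: particular solution (34188, -6426); reduce p mod 9087: (6927, -1302).
General solution: p = 6927 + 9087t, q = -1302 - 1708t for integer t.
-2462 ≤ 6927 + 9087t ≤ 262430 gives t ∈ [-1, 28], which is 30 values.

30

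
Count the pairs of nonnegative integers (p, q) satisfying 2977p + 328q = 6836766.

7

gcd(2977, 328):
  2977 = 9·328 + 25
  328 = 13·25 + 3
  25 = 8·3 + 1
  3 = 3·1
so gcd(2977, 328) = 1.
Back-substitute for Bézout coefficients:
  1 = 25 - 8·3
  ... = 2977·(105) + 328·(-953)
Scale by 6836766: one solution is (717860430, -6515437998). Reduce p mod 328: (286, 18248).
General: p = 286 + 328t, q = 18248 - 2977t.
p ≥ 0 ⇒ t ≥ 0; q ≥ 0 ⇒ t ≤ 6. So t ∈ [0, 6]: 7 solutions.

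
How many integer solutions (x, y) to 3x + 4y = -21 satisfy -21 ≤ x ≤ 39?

gcd(4, 3) = 1.
By Bézout, 3·(-1) + 4·(1) = 1.
Particular solution: (1, -6).
General solution: x = 1 + 4t, y = -6 - 3t for integer t.
-21 ≤ 1 + 4t ≤ 39 gives t ∈ [-5, 9], which is 15 values.

15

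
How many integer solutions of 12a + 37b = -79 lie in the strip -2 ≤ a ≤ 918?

gcd(37, 12):
  37 = 3·12 + 1
  12 = 12·1
so gcd(37, 12) = 1.
Back-substitute for Bézout coefficients:
  1 = 37 - 3·12
  ... = 12·(-3) + 37·(1)
Scale by -79: particular solution (237, -79); reduce a mod 37: (15, -7).
General solution: a = 15 + 37t, b = -7 - 12t for integer t.
-2 ≤ 15 + 37t ≤ 918 gives t ∈ [0, 24], which is 25 values.

25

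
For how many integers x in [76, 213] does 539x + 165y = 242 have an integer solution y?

gcd(539, 165) = 11.
By Bézout, 539*(4) + 165*(-13) = 11.
Particular solution: (13, -41).
General solution: x = 13 + 15t, y = -41 - 49t for integer t.
76 ≤ 13 + 15t ≤ 213 gives t ∈ [5, 13], which is 9 values.

9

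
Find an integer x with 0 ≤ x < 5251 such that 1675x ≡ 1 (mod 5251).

gcd(5251, 1675) = 1.
By Bézout, 1675*(-395) + 5251*(126) = 1.
So 1675*-395 ≡ 1 (mod 5251), and -395 mod 5251 = 4856.

4856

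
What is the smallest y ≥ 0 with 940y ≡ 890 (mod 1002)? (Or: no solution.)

gcd(1002, 940) = 2.
2 divides 890, so solutions exist.
By Bézout, 940×(-97) + 1002×(91) = 2.
So 940×(-97) ≡ 2 (mod 1002); multiply by 445: y ≡ -43165 (mod 501).
Smallest nonnegative: y = -43165 mod 501 = 422.

422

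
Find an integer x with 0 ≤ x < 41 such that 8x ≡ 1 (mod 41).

gcd(41, 8) = 1.
By Bézout, 8*(-5) + 41*(1) = 1.
So 8*-5 ≡ 1 (mod 41), and -5 mod 41 = 36.

36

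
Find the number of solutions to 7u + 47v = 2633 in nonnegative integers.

gcd(47, 7) = 1.
By Bézout, 7×(-20) + 47×(3) = 1.
One solution: (27, 52).
General: u = 27 + 47t, v = 52 - 7t.
u ≥ 0 ⇒ t ≥ 0; v ≥ 0 ⇒ t ≤ 7. So t ∈ [0, 7]: 8 solutions.

8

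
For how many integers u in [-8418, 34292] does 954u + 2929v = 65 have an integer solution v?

15

gcd(2929, 954) = 1.
By Bézout, 954×(918) + 2929×(-299) = 1.
Particular solution: (1090, -355).
General solution: u = 1090 + 2929t, v = -355 - 954t for integer t.
-8418 ≤ 1090 + 2929t ≤ 34292 gives t ∈ [-3, 11], which is 15 values.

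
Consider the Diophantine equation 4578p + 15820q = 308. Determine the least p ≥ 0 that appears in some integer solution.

gcd(15820, 4578):
  15820 = 3·4578 + 2086
  4578 = 2·2086 + 406
  2086 = 5·406 + 56
  406 = 7·56 + 14
  56 = 4·14
so gcd(15820, 4578) = 14.
14 divides 308, so solutions exist.
Back-substitute for Bézout coefficients:
  14 = 406 - 7·56
  ... = 4578·(273) + 15820·(-79)
Scale by 308/14 = 22: (p₀, q₀) = (6006, -1738).
General solution: p = 6006 + 1130t, q = -1738 - 327t for integer t.
p ≥ 0: smallest is 6006 mod 1130 = 356 (at t = -5), with q = -103.

356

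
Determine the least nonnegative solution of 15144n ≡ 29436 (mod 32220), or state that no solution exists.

gcd(32220, 15144) = 12.
12 divides 29436, so solutions exist.
By Bézout, 15144*(-517) + 32220*(243) = 12.
So 15144*(-517) ≡ 12 (mod 32220); multiply by 2453: n ≡ -1268201 (mod 2685).
Smallest nonnegative: n = -1268201 mod 2685 = 1804.

1804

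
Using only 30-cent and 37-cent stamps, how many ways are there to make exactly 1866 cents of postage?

Need nonnegative integers with 30j + 37k = 1866.
gcd(30, 37) = 1, and 30·(-16) + 37·(13) = 1.
So (j₀, k₀) = (-29856, 24258); general j = -29856 + 37t, k = 24258 - 30t.
j ≥ 0 ⇒ t ≥ 807; k ≥ 0 ⇒ t ≤ 808. That's 2 values of t.

2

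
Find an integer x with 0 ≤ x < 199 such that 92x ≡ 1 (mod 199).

gcd(199, 92):
  199 = 2*92 + 15
  92 = 6*15 + 2
  15 = 7*2 + 1
  2 = 2*1
so gcd(199, 92) = 1.
Back-substitute for Bézout coefficients:
  1 = 15 - 7*2
  ... = 92*(-93) + 199*(43)
So 92*-93 ≡ 1 (mod 199), and -93 mod 199 = 106.

106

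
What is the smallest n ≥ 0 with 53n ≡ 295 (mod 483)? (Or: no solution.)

gcd(483, 53):
  483 = 9*53 + 6
  53 = 8*6 + 5
  6 = 1*5 + 1
  5 = 5*1
so gcd(483, 53) = 1.
1 divides 295, so solutions exist.
Back-substitute for Bézout coefficients:
  1 = 6 - 1*5
  ... = 53*(-82) + 483*(9)
So 53*(-82) ≡ 1 (mod 483); multiply by 295: n ≡ -24190 (mod 483).
Smallest nonnegative: n = -24190 mod 483 = 443.

443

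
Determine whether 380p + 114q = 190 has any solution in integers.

yes

gcd(380, 114) = 38  (380 = 3×114 + 38, 114 = 3×38).
38 divides 190, so integer solutions exist.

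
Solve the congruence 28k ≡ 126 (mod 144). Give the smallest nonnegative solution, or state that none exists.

no solution

gcd(144, 28) = 4.
4 does not divide 126, so the congruence has no solution.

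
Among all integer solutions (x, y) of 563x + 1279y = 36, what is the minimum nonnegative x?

gcd(1279, 563) = 1  (1279 = 2×563 + 153, 563 = 3×153 + 104, 153 = 1×104 + 49, 104 = 2×49 + 6, 49 = 8×6 + 1, 6 = 6×1).
1 divides 36, so solutions exist.
Back-substituting, 563×(-209) + 1279×(92) = 1.
Scale by 36/1 = 36: (x₀, y₀) = (-7524, 3312).
General solution: x = -7524 + 1279t, y = 3312 - 563t for integer t.
x ≥ 0: smallest is -7524 mod 1279 = 150 (at t = 6), with y = -66.

150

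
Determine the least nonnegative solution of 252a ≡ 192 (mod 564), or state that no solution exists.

gcd(564, 252) = 12  (564 = 2×252 + 60, 252 = 4×60 + 12, 60 = 5×12).
12 divides 192, so solutions exist.
Back-substituting, 252×(9) + 564×(-4) = 12.
So 252×(9) ≡ 12 (mod 564); multiply by 16: a ≡ 144 (mod 47).
Smallest nonnegative: a = 144 mod 47 = 3.

3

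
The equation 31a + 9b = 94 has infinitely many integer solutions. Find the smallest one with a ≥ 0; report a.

1

gcd(31, 9):
  31 = 3*9 + 4
  9 = 2*4 + 1
  4 = 4*1
so gcd(31, 9) = 1.
1 divides 94, so solutions exist.
Back-substitute for Bézout coefficients:
  1 = 9 - 2*4
  ... = 31*(-2) + 9*(7)
Scale by 94/1 = 94: (a₀, b₀) = (-188, 658).
General solution: a = -188 + 9t, b = 658 - 31t for integer t.
a ≥ 0: smallest is -188 mod 9 = 1 (at t = 21), with b = 7.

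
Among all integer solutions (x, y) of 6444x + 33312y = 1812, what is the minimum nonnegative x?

1639

gcd(33312, 6444):
  33312 = 5*6444 + 1092
  6444 = 5*1092 + 984
  1092 = 1*984 + 108
  984 = 9*108 + 12
  108 = 9*12
so gcd(33312, 6444) = 12.
12 divides 1812, so solutions exist.
Back-substitute for Bézout coefficients:
  12 = 984 - 9*108
  ... = 6444*(305) + 33312*(-59)
Scale by 1812/12 = 151: (x₀, y₀) = (46055, -8909).
General solution: x = 46055 + 2776t, y = -8909 - 537t for integer t.
x ≥ 0: smallest is 46055 mod 2776 = 1639 (at t = -16), with y = -317.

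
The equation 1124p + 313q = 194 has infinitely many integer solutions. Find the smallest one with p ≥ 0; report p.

gcd(1124, 313):
  1124 = 3×313 + 185
  313 = 1×185 + 128
  185 = 1×128 + 57
  128 = 2×57 + 14
  57 = 4×14 + 1
  14 = 14×1
so gcd(1124, 313) = 1.
1 divides 194, so solutions exist.
Back-substitute for Bézout coefficients:
  1 = 57 - 4×14
  ... = 1124×(22) + 313×(-79)
Scale by 194/1 = 194: (p₀, q₀) = (4268, -15326).
General solution: p = 4268 + 313t, q = -15326 - 1124t for integer t.
p ≥ 0: smallest is 4268 mod 313 = 199 (at t = -13), with q = -714.

199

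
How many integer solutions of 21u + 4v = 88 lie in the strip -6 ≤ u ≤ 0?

2

gcd(21, 4) = 1  (21 = 5·4 + 1, 4 = 4·1).
Back-substituting, 21·(1) + 4·(-5) = 1.
Scale by 88: particular solution (88, -440); reduce u mod 4: (0, 22).
General solution: u = 0 + 4t, v = 22 - 21t for integer t.
-6 ≤ 0 + 4t ≤ 0 gives t ∈ [-1, 0], which is 2 values.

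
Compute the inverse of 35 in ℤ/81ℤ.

44

gcd(81, 35) = 1.
By Bézout, 35·(-37) + 81·(16) = 1.
So 35·-37 ≡ 1 (mod 81), and -37 mod 81 = 44.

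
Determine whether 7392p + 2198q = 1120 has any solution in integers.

yes

gcd(7392, 2198):
  7392 = 3×2198 + 798
  2198 = 2×798 + 602
  798 = 1×602 + 196
  602 = 3×196 + 14
  196 = 14×14
so gcd(7392, 2198) = 14.
14 divides 1120, so integer solutions exist.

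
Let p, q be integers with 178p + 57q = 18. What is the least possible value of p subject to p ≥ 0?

27

gcd(178, 57):
  178 = 3×57 + 7
  57 = 8×7 + 1
  7 = 7×1
so gcd(178, 57) = 1.
1 divides 18, so solutions exist.
Back-substitute for Bézout coefficients:
  1 = 57 - 8×7
  ... = 178×(-8) + 57×(25)
Scale by 18/1 = 18: (p₀, q₀) = (-144, 450).
General solution: p = -144 + 57t, q = 450 - 178t for integer t.
p ≥ 0: smallest is -144 mod 57 = 27 (at t = 3), with q = -84.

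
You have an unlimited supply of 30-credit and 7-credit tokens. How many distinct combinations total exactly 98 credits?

1

Need nonnegative integers with 30j + 7k = 98.
gcd(30, 7) = 1, and 30·(-3) + 7·(13) = 1.
So (j₀, k₀) = (-294, 1274); general j = -294 + 7t, k = 1274 - 30t.
j ≥ 0 ⇒ t ≥ 42; k ≥ 0 ⇒ t ≤ 42. That's 1 value of t.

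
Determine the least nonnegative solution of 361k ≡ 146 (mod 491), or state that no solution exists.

437

gcd(491, 361):
  491 = 1*361 + 130
  361 = 2*130 + 101
  130 = 1*101 + 29
  101 = 3*29 + 14
  29 = 2*14 + 1
  14 = 14*1
so gcd(491, 361) = 1.
1 divides 146, so solutions exist.
Back-substitute for Bézout coefficients:
  1 = 29 - 2*14
  ... = 361*(-34) + 491*(25)
So 361*(-34) ≡ 1 (mod 491); multiply by 146: k ≡ -4964 (mod 491).
Smallest nonnegative: k = -4964 mod 491 = 437.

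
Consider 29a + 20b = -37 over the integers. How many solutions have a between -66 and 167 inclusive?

12

gcd(29, 20) = 1  (29 = 1*20 + 9, 20 = 2*9 + 2, 9 = 4*2 + 1, 2 = 2*1).
Back-substituting, 29*(9) + 20*(-13) = 1.
Scale by -37: particular solution (-333, 481); reduce a mod 20: (7, -12).
General solution: a = 7 + 20t, b = -12 - 29t for integer t.
-66 ≤ 7 + 20t ≤ 167 gives t ∈ [-3, 8], which is 12 values.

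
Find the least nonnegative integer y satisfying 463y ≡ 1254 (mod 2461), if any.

gcd(2461, 463) = 1.
1 divides 1254, so solutions exist.
By Bézout, 463*(-590) + 2461*(111) = 1.
So 463*(-590) ≡ 1 (mod 2461); multiply by 1254: y ≡ -739860 (mod 2461).
Smallest nonnegative: y = -739860 mod 2461 = 901.

901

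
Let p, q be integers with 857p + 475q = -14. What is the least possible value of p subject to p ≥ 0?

373

gcd(857, 475):
  857 = 1·475 + 382
  475 = 1·382 + 93
  382 = 4·93 + 10
  93 = 9·10 + 3
  10 = 3·3 + 1
  3 = 3·1
so gcd(857, 475) = 1.
1 divides -14, so solutions exist.
Back-substitute for Bézout coefficients:
  1 = 10 - 3·3
  ... = 857·(143) + 475·(-258)
Scale by -14/1 = -14: (p₀, q₀) = (-2002, 3612).
General solution: p = -2002 + 475t, q = 3612 - 857t for integer t.
p ≥ 0: smallest is -2002 mod 475 = 373 (at t = 5), with q = -673.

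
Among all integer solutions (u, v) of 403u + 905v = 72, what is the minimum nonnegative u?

739

gcd(905, 403) = 1  (905 = 2×403 + 99, 403 = 4×99 + 7, 99 = 14×7 + 1, 7 = 7×1).
1 divides 72, so solutions exist.
Back-substituting, 403×(-128) + 905×(57) = 1.
Scale by 72/1 = 72: (u₀, v₀) = (-9216, 4104).
General solution: u = -9216 + 905t, v = 4104 - 403t for integer t.
u ≥ 0: smallest is -9216 mod 905 = 739 (at t = 11), with v = -329.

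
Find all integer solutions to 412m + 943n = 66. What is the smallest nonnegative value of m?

gcd(943, 412):
  943 = 2×412 + 119
  412 = 3×119 + 55
  119 = 2×55 + 9
  55 = 6×9 + 1
  9 = 9×1
so gcd(943, 412) = 1.
1 divides 66, so solutions exist.
Back-substitute for Bézout coefficients:
  1 = 55 - 6×9
  ... = 412×(103) + 943×(-45)
Scale by 66/1 = 66: (m₀, n₀) = (6798, -2970).
General solution: m = 6798 + 943t, n = -2970 - 412t for integer t.
m ≥ 0: smallest is 6798 mod 943 = 197 (at t = -7), with n = -86.

197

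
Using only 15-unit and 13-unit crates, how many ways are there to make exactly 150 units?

1

Need nonnegative integers with 15j + 13k = 150.
gcd(15, 13) = 1, and 15·(-6) + 13·(7) = 1.
So (j₀, k₀) = (-900, 1050); general j = -900 + 13t, k = 1050 - 15t.
j ≥ 0 ⇒ t ≥ 70; k ≥ 0 ⇒ t ≤ 70. That's 1 value of t.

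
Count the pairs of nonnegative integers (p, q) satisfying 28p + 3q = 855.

11

gcd(28, 3):
  28 = 9×3 + 1
  3 = 3×1
so gcd(28, 3) = 1.
Back-substitute for Bézout coefficients:
  1 = 28 - 9×3
  ... = 28×(1) + 3×(-9)
Scale by 855: one solution is (855, -7695). Reduce p mod 3: (0, 285).
General: p = 0 + 3t, q = 285 - 28t.
p ≥ 0 ⇒ t ≥ 0; q ≥ 0 ⇒ t ≤ 10. So t ∈ [0, 10]: 11 solutions.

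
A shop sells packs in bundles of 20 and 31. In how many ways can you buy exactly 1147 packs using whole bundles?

2

Need nonnegative integers with 20j + 31k = 1147.
gcd(20, 31) = 1, and 20·(14) + 31·(-9) = 1.
So (j₀, k₀) = (16058, -10323); general j = 16058 + 31t, k = -10323 - 20t.
j ≥ 0 ⇒ t ≥ -518; k ≥ 0 ⇒ t ≤ -517. That's 2 values of t.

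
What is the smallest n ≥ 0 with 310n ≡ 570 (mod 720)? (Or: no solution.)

gcd(720, 310) = 10.
10 divides 570, so solutions exist.
By Bézout, 310·(7) + 720·(-3) = 10.
So 310·(7) ≡ 10 (mod 720); multiply by 57: n ≡ 399 (mod 72).
Smallest nonnegative: n = 399 mod 72 = 39.

39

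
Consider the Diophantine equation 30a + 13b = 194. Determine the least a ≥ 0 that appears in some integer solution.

gcd(30, 13) = 1.
1 divides 194, so solutions exist.
By Bézout, 30*(-3) + 13*(7) = 1.
Scale by 194/1 = 194: (a₀, b₀) = (-582, 1358).
General solution: a = -582 + 13t, b = 1358 - 30t for integer t.
a ≥ 0: smallest is -582 mod 13 = 3 (at t = 45), with b = 8.

3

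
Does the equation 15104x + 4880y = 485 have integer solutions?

no

gcd(15104, 4880):
  15104 = 3·4880 + 464
  4880 = 10·464 + 240
  464 = 1·240 + 224
  240 = 1·224 + 16
  224 = 14·16
so gcd(15104, 4880) = 16.
16 does not divide 485 (remainder 5), so no integer solutions.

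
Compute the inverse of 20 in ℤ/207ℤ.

gcd(207, 20) = 1  (207 = 10*20 + 7, 20 = 2*7 + 6, 7 = 1*6 + 1, 6 = 6*1).
Back-substituting, 20*(-31) + 207*(3) = 1.
So 20*-31 ≡ 1 (mod 207), and -31 mod 207 = 176.

176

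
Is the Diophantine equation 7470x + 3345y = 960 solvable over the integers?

yes

gcd(7470, 3345):
  7470 = 2*3345 + 780
  3345 = 4*780 + 225
  780 = 3*225 + 105
  225 = 2*105 + 15
  105 = 7*15
so gcd(7470, 3345) = 15.
15 divides 960, so integer solutions exist.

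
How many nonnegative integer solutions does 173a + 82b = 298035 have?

21

gcd(173, 82) = 1.
By Bézout, 173*(-9) + 82*(19) = 1.
One solution: (69, 3489).
General: a = 69 + 82t, b = 3489 - 173t.
a ≥ 0 ⇒ t ≥ 0; b ≥ 0 ⇒ t ≤ 20. So t ∈ [0, 20]: 21 solutions.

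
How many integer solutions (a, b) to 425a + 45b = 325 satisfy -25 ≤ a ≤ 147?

gcd(425, 45) = 5.
By Bézout, 425*(-2) + 45*(19) = 5.
Particular solution: (5, -40).
General solution: a = 5 + 9t, b = -40 - 85t for integer t.
-25 ≤ 5 + 9t ≤ 147 gives t ∈ [-3, 15], which is 19 values.

19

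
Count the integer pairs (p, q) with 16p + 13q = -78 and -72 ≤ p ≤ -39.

3

gcd(16, 13) = 1.
By Bézout, 16*(-4) + 13*(5) = 1.
Particular solution: (0, -6).
General solution: p = 0 + 13t, q = -6 - 16t for integer t.
-72 ≤ 0 + 13t ≤ -39 gives t ∈ [-5, -3], which is 3 values.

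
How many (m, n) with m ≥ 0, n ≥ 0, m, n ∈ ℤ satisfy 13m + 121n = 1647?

gcd(121, 13):
  121 = 9*13 + 4
  13 = 3*4 + 1
  4 = 4*1
so gcd(121, 13) = 1.
Back-substitute for Bézout coefficients:
  1 = 13 - 3*4
  ... = 13*(28) + 121*(-3)
Scale by 1647: one solution is (46116, -4941). Reduce m mod 121: (15, 12).
General: m = 15 + 121t, n = 12 - 13t.
m ≥ 0 ⇒ t ≥ 0; n ≥ 0 ⇒ t ≤ 0. So t ∈ [0, 0]: 1 solution.

1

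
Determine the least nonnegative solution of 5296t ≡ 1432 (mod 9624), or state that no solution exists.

1027

gcd(9624, 5296):
  9624 = 1·5296 + 4328
  5296 = 1·4328 + 968
  4328 = 4·968 + 456
  968 = 2·456 + 56
  456 = 8·56 + 8
  56 = 7·8
so gcd(9624, 5296) = 8.
8 divides 1432, so solutions exist.
Back-substitute for Bézout coefficients:
  8 = 456 - 8·56
  ... = 5296·(-169) + 9624·(93)
So 5296·(-169) ≡ 8 (mod 9624); multiply by 179: t ≡ -30251 (mod 1203).
Smallest nonnegative: t = -30251 mod 1203 = 1027.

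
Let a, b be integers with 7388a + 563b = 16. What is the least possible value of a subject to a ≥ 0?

gcd(7388, 563) = 1.
1 divides 16, so solutions exist.
By Bézout, 7388×(204) + 563×(-2677) = 1.
Scale by 16/1 = 16: (a₀, b₀) = (3264, -42832).
General solution: a = 3264 + 563t, b = -42832 - 7388t for integer t.
a ≥ 0: smallest is 3264 mod 563 = 449 (at t = -5), with b = -5892.

449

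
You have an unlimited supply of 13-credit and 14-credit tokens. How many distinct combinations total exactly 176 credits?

Need nonnegative integers with 13j + 14k = 176.
gcd(13, 14) = 1, and 13·(-1) + 14·(1) = 1.
So (j₀, k₀) = (-176, 176); general j = -176 + 14t, k = 176 - 13t.
j ≥ 0 ⇒ t ≥ 13; k ≥ 0 ⇒ t ≤ 13. That's 1 value of t.

1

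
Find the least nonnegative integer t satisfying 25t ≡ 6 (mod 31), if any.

gcd(31, 25):
  31 = 1*25 + 6
  25 = 4*6 + 1
  6 = 6*1
so gcd(31, 25) = 1.
1 divides 6, so solutions exist.
Back-substitute for Bézout coefficients:
  1 = 25 - 4*6
  ... = 25*(5) + 31*(-4)
So 25*(5) ≡ 1 (mod 31); multiply by 6: t ≡ 30 (mod 31).
Smallest nonnegative: t = 30 mod 31 = 30.

30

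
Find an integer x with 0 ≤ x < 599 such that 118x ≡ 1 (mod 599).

66

gcd(599, 118) = 1.
By Bézout, 118×(66) + 599×(-13) = 1.
So 118×66 ≡ 1 (mod 599), and 66 mod 599 = 66.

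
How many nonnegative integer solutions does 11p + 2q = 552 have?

gcd(11, 2):
  11 = 5×2 + 1
  2 = 2×1
so gcd(11, 2) = 1.
Back-substitute for Bézout coefficients:
  1 = 11 - 5×2
  ... = 11×(1) + 2×(-5)
Scale by 552: one solution is (552, -2760). Reduce p mod 2: (0, 276).
General: p = 0 + 2t, q = 276 - 11t.
p ≥ 0 ⇒ t ≥ 0; q ≥ 0 ⇒ t ≤ 25. So t ∈ [0, 25]: 26 solutions.

26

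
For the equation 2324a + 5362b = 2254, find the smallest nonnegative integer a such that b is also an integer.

gcd(5362, 2324) = 14.
14 divides 2254, so solutions exist.
By Bézout, 2324*(30) + 5362*(-13) = 14.
Scale by 2254/14 = 161: (a₀, b₀) = (4830, -2093).
General solution: a = 4830 + 383t, b = -2093 - 166t for integer t.
a ≥ 0: smallest is 4830 mod 383 = 234 (at t = -12), with b = -101.

234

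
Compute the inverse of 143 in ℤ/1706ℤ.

gcd(1706, 143) = 1.
By Bézout, 143×(513) + 1706×(-43) = 1.
So 143×513 ≡ 1 (mod 1706), and 513 mod 1706 = 513.

513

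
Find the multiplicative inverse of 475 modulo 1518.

gcd(1518, 475):
  1518 = 3×475 + 93
  475 = 5×93 + 10
  93 = 9×10 + 3
  10 = 3×3 + 1
  3 = 3×1
so gcd(1518, 475) = 1.
Back-substitute for Bézout coefficients:
  1 = 10 - 3×3
  ... = 475×(457) + 1518×(-143)
So 475×457 ≡ 1 (mod 1518), and 457 mod 1518 = 457.

457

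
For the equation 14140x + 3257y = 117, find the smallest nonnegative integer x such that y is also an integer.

829

gcd(14140, 3257) = 1.
1 divides 117, so solutions exist.
By Bézout, 14140*(536) + 3257*(-2327) = 1.
Scale by 117/1 = 117: (x₀, y₀) = (62712, -272259).
General solution: x = 62712 + 3257t, y = -272259 - 14140t for integer t.
x ≥ 0: smallest is 62712 mod 3257 = 829 (at t = -19), with y = -3599.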